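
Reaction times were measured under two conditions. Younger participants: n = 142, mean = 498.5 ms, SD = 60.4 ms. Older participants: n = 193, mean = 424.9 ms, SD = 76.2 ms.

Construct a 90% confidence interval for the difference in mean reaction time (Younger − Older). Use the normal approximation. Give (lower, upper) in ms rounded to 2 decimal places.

SE₁ = s₁/√n₁ = 60.4/√142 = 5.0687; SE₂ = 76.2/√193 = 5.4850.
Independent samples, unequal variances: SE_diff = √(SE₁² + SE₂²) = √(25.69171969 + 30.085225) = 7.4684.
z* = 1.645, so margin of error = 1.645 × 7.4684 = 12.2855.
Difference in means = 498.5 − 424.9 = 73.6000.
73.6000 ± 12.2855 → (61.31, 85.89).

(61.31, 85.89)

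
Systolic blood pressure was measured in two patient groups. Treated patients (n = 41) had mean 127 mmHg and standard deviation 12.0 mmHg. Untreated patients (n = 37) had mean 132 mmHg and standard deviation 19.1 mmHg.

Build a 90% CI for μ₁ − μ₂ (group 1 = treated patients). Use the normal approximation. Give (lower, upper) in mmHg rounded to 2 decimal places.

(-11.02, 1.02)

Standard errors of each mean: 12.0/√41 = 1.8741 and 19.1/√37 = 3.1400.
SE(x̄₁ − x̄₂) = √(1.8741² + 3.1400²) = 3.6568 for independent samples with unequal variances.
With z* = 1.645, the margin is 1.645 × 3.6568 = 6.0154.
x̄₁ − x̄₂ = 127 − 132 = -5.0000; the interval is -5.0000 ± 6.0154 = (-11.02, 1.02).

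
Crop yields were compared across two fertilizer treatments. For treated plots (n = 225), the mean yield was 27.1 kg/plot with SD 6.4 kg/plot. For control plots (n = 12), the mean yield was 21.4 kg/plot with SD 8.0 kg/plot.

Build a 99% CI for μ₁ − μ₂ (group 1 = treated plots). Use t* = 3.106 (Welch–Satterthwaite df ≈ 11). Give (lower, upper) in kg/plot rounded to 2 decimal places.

Per-group SEs: s₁/√n₁ = 6.4/√225 = 0.4267, s₂/√n₂ = 8.0/√12 = 2.3094.
Unpooled SE of the difference: √(0.18207289 + 5.33332836) = 2.3485.
Margin of error = t* · SE = 3.106 × 2.3485 = 7.2944.
x̄₁ − x̄₂ = 27.1 − 21.4 = 5.7000.
CI: 5.7000 ± 7.2944 = (-1.59, 12.99).

(-1.59, 12.99)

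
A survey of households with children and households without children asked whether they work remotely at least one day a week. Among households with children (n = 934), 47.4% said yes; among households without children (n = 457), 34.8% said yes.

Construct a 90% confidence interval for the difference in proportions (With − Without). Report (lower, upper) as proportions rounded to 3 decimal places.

(0.081, 0.171)

The two standard errors are √(0.4740×0.5260/934) = 0.01634 and √(0.3480×0.6520/457) = 0.02228.
Because the samples are independent, SE_diff = √(0.01634² + 0.02228²) = 0.02763.
Using z* = 1.645 for 90%, ME = 1.645 × 0.02763 = 0.04545.
p̂₁ − p̂₂ = 0.1260; interval 0.1260 ± 0.04545 gives (0.081, 0.171).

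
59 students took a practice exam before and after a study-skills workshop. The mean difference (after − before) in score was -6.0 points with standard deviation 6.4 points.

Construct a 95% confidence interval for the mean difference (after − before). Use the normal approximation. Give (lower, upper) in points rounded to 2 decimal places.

(-7.63, -4.37)

This is a matched-pairs design, so SE = s_d/√n = 6.4/√59 = 0.8332.
Margin = 1.960 × 0.8332 = 1.6331; the interval is -6.0 ± 1.6331 = (-7.63, -4.37).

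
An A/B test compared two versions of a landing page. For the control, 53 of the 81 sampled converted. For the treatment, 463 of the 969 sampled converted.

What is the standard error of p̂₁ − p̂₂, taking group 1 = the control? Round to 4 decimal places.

0.0552

p̂₁ = 53/81 = 0.6543 and p̂₂ = 463/969 = 0.4778.
SE₁ = √(p̂₁(1−p̂₁)/n₁) = √(0.6543·0.3457/81) = 0.05284; SE₂ = √(0.4778·0.5222/969) = 0.01605.
Independent samples: SE of the difference = √(SE₁² + SE₂²) = √(0.0027920656 + 0.0002576025) = 0.05522.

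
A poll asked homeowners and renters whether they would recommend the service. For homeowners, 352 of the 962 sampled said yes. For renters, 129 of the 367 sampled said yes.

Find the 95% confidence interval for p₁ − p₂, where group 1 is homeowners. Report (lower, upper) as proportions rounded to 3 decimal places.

(-0.043, 0.072)

Sample proportions: 352/962 = 0.3659, 129/367 = 0.3515.
Each SE is √(p̂(1−p̂)/n): √(0.3659·0.6341/962) = 0.01553 and √(0.3515·0.6485/367) = 0.02492.
SE(p̂₁ − p̂₂) = √(SE₁² + SE₂²) = √(0.0002411809 + 0.0006210064) = 0.02936, since the two samples are independent.
At 95% confidence z* = 1.960; margin = 1.960 × 0.02936 = 0.05755.
The difference is 0.3659 − 0.3515 = 0.0144, so the interval is 0.0144 ± 0.05755 = (-0.043, 0.072).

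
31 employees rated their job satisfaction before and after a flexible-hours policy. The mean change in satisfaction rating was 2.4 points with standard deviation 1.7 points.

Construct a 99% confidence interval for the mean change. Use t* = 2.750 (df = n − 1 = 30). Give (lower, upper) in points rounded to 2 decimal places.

(1.56, 3.24)

Paired design: SE = s_d/√n = 1.7/√31 = 0.3053.
t* = 2.750; margin of error = 2.750 × 0.3053 = 0.8396.
2.4 ± 0.8396 → (1.56, 3.24).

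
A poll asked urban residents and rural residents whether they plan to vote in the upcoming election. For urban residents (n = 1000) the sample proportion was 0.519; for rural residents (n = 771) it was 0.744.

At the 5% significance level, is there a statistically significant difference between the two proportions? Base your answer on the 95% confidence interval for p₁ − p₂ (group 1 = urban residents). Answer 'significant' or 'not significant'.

Each SE is √(p̂(1−p̂)/n): √(0.5190·0.4810/1000) = 0.01580 and √(0.7440·0.2560/771) = 0.01572.
SE(p̂₁ − p̂₂) = √(SE₁² + SE₂²) = √(0.00024964 + 0.0002471184) = 0.02229, since the two samples are independent.
At 95% confidence z* = 1.960; margin = 1.960 × 0.02229 = 0.04369.
The difference is 0.5190 − 0.7440 = -0.2250, so the interval is -0.2250 ± 0.04369 = (-0.26869, -0.18131).
The interval (-0.26869, -0.18131) does not contain 0, so the difference is significant.

significant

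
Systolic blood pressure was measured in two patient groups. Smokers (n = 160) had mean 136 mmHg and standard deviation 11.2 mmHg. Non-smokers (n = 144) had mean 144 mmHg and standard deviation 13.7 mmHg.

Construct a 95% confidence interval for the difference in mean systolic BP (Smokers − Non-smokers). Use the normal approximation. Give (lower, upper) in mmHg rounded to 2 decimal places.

SE₁ = s₁/√n₁ = 11.2/√160 = 0.8854; SE₂ = 13.7/√144 = 1.1417.
Independent samples, unequal variances: SE_diff = √(SE₁² + SE₂²) = √(0.78393316 + 1.30347889) = 1.4448.
z* = 1.960, so margin of error = 1.960 × 1.4448 = 2.8318.
Difference in means = 136 − 144 = -8.0000.
-8.0000 ± 2.8318 → (-10.83, -5.17).

(-10.83, -5.17)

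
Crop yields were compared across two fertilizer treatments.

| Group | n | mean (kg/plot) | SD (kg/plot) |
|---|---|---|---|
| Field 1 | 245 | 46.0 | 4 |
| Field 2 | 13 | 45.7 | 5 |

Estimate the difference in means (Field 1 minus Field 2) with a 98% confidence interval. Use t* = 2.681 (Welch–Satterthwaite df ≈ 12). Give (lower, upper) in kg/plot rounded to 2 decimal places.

(-3.48, 4.08)

SE₁ = s₁/√n₁ = 4/√245 = 0.2556; SE₂ = 5/√13 = 1.3868.
Independent samples, unequal variances: SE_diff = √(SE₁² + SE₂²) = √(0.06533136 + 1.92321424) = 1.4102.
t* = 2.681, so margin of error = 2.681 × 1.4102 = 3.7807.
Difference in means = 46.0 − 45.7 = 0.3000.
0.3000 ± 3.7807 → (-3.48, 4.08).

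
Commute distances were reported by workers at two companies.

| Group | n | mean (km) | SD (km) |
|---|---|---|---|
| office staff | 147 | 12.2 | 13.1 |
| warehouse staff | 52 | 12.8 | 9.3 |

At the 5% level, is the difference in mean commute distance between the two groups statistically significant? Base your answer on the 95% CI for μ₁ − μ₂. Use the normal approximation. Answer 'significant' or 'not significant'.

Per-group SEs: s₁/√n₁ = 13.1/√147 = 1.0805, s₂/√n₂ = 9.3/√52 = 1.2897.
Unpooled SE of the difference: √(1.16748025 + 1.66332609) = 1.6825.
Margin of error = z* · SE = 1.960 × 1.6825 = 3.2977.
x̄₁ − x̄₂ = 12.2 − 12.8 = -0.6000.
CI: -0.6000 ± 3.2977 = (-3.8977, 2.6977).
The interval (-3.8977, 2.6977) contains 0, so the difference is not significant.

not significant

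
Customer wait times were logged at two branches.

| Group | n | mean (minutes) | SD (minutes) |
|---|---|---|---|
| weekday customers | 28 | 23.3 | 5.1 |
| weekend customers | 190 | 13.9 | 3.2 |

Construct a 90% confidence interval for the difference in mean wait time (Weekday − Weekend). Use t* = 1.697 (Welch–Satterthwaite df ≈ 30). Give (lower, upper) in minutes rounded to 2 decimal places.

(7.72, 11.08)

SE₁ = s₁/√n₁ = 5.1/√28 = 0.9638; SE₂ = 3.2/√190 = 0.2322.
Independent samples, unequal variances: SE_diff = √(SE₁² + SE₂²) = √(0.92891044 + 0.05391684) = 0.9914.
t* = 1.697, so margin of error = 1.697 × 0.9914 = 1.6824.
Difference in means = 23.3 − 13.9 = 9.4000.
9.4000 ± 1.6824 → (7.72, 11.08).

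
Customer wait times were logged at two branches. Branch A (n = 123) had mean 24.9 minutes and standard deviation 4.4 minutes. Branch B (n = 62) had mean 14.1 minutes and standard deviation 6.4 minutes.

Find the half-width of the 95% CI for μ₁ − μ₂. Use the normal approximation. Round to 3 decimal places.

1.773

Per-group SEs: s₁/√n₁ = 4.4/√123 = 0.3967, s₂/√n₂ = 6.4/√62 = 0.8128.
Unpooled SE of the difference: √(0.15737089 + 0.66064384) = 0.9044.
Margin of error = z* · SE = 1.960 × 0.9044 = 1.7726.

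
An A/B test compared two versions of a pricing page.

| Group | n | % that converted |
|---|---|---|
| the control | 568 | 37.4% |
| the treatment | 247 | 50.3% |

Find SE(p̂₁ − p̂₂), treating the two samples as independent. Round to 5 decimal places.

SE₁ = √(p̂₁(1−p̂₁)/n₁) = √(0.3740·0.6260/568) = 0.02030; SE₂ = √(0.5030·0.4970/247) = 0.03181.
Independent samples: SE of the difference = √(SE₁² + SE₂²) = √(0.00041209 + 0.0010118761) = 0.03774.

0.03774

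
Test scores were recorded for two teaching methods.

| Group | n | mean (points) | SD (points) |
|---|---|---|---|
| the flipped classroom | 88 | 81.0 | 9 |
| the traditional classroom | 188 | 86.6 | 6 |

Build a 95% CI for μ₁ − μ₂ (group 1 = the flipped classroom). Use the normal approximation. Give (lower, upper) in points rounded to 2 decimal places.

SE₁ = s₁/√n₁ = 9/√88 = 0.9594; SE₂ = 6/√188 = 0.4376.
Independent samples, unequal variances: SE_diff = √(SE₁² + SE₂²) = √(0.92044836 + 0.19149376) = 1.0545.
z* = 1.960, so margin of error = 1.960 × 1.0545 = 2.0668.
Difference in means = 81.0 − 86.6 = -5.6000.
-5.6000 ± 2.0668 → (-7.67, -3.53).

(-7.67, -3.53)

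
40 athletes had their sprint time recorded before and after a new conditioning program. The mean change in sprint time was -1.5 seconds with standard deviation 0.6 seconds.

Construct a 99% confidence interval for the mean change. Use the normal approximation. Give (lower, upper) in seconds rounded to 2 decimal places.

(-1.74, -1.26)

This is a matched-pairs design, so SE = s_d/√n = 0.6/√40 = 0.0949.
Margin = 2.576 × 0.0949 = 0.2445; the interval is -1.5 ± 0.2445 = (-1.74, -1.26).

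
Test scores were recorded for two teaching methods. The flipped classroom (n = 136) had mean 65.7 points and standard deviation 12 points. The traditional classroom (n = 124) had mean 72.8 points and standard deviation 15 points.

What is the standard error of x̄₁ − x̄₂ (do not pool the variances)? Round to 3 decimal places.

1.695

SE₁ = s₁/√n₁ = 12/√136 = 1.0290; SE₂ = 15/√124 = 1.3470.
Independent samples, unequal variances: SE_diff = √(SE₁² + SE₂²) = √(1.058841 + 1.814409) = 1.6951.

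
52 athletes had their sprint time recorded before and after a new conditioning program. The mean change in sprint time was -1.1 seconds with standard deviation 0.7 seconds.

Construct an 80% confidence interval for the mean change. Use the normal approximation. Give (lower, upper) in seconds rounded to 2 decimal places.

This is a matched-pairs design, so SE = s_d/√n = 0.7/√52 = 0.0971.
Margin = 1.282 × 0.0971 = 0.1245; the interval is -1.1 ± 0.1245 = (-1.22, -0.98).

(-1.22, -0.98)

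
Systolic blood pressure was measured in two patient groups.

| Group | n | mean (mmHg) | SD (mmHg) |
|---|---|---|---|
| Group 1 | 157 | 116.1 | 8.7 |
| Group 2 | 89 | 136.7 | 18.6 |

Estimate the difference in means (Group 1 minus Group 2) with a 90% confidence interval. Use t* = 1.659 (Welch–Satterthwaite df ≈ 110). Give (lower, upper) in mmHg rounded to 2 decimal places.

(-24.07, -17.13)

Standard errors of each mean: 8.7/√157 = 0.6943 and 18.6/√89 = 1.9716.
SE(x̄₁ − x̄₂) = √(0.6943² + 1.9716²) = 2.0903 for independent samples with unequal variances.
With t* = 1.659, the margin is 1.659 × 2.0903 = 3.4678.
x̄₁ − x̄₂ = 116.1 − 136.7 = -20.6000; the interval is -20.6000 ± 3.4678 = (-24.07, -17.13).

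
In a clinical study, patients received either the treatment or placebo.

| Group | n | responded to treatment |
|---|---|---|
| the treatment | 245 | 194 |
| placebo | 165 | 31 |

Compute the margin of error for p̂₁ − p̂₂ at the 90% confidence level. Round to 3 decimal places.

First, p̂₁ = 194/245 = 0.7918; p̂₂ = 31/165 = 0.1879.
The two standard errors are √(0.7918×0.2082/245) = 0.02594 and √(0.1879×0.8121/165) = 0.03041.
Because the samples are independent, SE_diff = √(0.02594² + 0.03041²) = 0.03997.
Using z* = 1.645 for 90%, ME = 1.645 × 0.03997 = 0.06575.

0.066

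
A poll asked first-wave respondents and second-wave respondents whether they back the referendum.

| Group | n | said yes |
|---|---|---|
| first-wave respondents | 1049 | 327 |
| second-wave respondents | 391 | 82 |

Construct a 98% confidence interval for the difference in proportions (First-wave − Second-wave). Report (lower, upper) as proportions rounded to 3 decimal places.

p̂₁ = 327/1049 = 0.3117 and p̂₂ = 82/391 = 0.2097.
SE₁ = √(p̂₁(1−p̂₁)/n₁) = √(0.3117·0.6883/1049) = 0.01430; SE₂ = √(0.2097·0.7903/391) = 0.02059.
Independent samples: SE of the difference = √(SE₁² + SE₂²) = √(0.00020449 + 0.0004239481) = 0.02507.
z* for 98% confidence is 2.326, so the margin of error is 2.326 × 0.02507 = 0.05831.
Point estimate p̂₁ − p̂₂ = 0.3117 − 0.2097 = 0.1020.
0.1020 ± 0.05831 → (0.044, 0.160).

(0.044, 0.160)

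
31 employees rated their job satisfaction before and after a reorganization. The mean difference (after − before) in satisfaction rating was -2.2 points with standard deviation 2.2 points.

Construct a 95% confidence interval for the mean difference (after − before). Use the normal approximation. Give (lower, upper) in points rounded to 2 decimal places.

Paired design: SE = s_d/√n = 2.2/√31 = 0.3951.
z* = 1.960; margin of error = 1.960 × 0.3951 = 0.7744.
-2.2 ± 0.7744 → (-2.97, -1.43).

(-2.97, -1.43)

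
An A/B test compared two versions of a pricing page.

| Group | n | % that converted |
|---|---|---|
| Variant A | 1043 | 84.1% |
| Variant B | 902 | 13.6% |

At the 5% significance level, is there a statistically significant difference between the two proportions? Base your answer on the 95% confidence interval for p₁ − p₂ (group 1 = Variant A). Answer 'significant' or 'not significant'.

significant

SE₁ = √(p̂₁(1−p̂₁)/n₁) = √(0.8410·0.1590/1043) = 0.01132; SE₂ = √(0.1360·0.8640/902) = 0.01141.
Independent samples: SE of the difference = √(SE₁² + SE₂²) = √(0.0001281424 + 0.0001301881) = 0.01607.
z* for 95% confidence is 1.960, so the margin of error is 1.960 × 0.01607 = 0.03150.
Point estimate p̂₁ − p̂₂ = 0.8410 − 0.1360 = 0.7050.
0.7050 ± 0.03150 → (0.67350, 0.73650).
The interval (0.67350, 0.73650) does not contain 0, so the difference is significant.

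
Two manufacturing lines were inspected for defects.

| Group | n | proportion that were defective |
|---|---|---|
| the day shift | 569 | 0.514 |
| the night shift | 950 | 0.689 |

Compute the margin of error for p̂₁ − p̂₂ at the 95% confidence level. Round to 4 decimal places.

0.0505

The two standard errors are √(0.5140×0.4860/569) = 0.02095 and √(0.6890×0.3110/950) = 0.01502.
Because the samples are independent, SE_diff = √(0.02095² + 0.01502²) = 0.02578.
Using z* = 1.960 for 95%, ME = 1.960 × 0.02578 = 0.05053.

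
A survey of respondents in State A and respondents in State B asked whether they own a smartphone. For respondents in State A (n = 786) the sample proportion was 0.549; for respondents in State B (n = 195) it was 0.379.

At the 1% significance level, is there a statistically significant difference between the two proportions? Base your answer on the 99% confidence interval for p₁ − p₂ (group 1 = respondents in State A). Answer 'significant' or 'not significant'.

significant

SE₁ = √(p̂₁(1−p̂₁)/n₁) = √(0.5490·0.4510/786) = 0.01775; SE₂ = √(0.3790·0.6210/195) = 0.03474.
Independent samples: SE of the difference = √(SE₁² + SE₂²) = √(0.0003150625 + 0.0012068676) = 0.03901.
z* for 99% confidence is 2.576, so the margin of error is 2.576 × 0.03901 = 0.10049.
Point estimate p̂₁ − p̂₂ = 0.5490 − 0.3790 = 0.1700.
0.1700 ± 0.10049 → (0.06951, 0.27049).
The interval (0.06951, 0.27049) does not contain 0, so the difference is significant.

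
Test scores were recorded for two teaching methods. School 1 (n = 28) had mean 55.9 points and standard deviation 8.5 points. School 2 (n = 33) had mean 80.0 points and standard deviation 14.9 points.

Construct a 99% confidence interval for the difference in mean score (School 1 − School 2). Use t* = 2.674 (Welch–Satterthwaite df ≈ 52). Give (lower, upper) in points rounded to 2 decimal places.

(-32.26, -15.94)

Per-group SEs: s₁/√n₁ = 8.5/√28 = 1.6063, s₂/√n₂ = 14.9/√33 = 2.5938.
Unpooled SE of the difference: √(2.58019969 + 6.72779844) = 3.0509.
Margin of error = t* · SE = 2.674 × 3.0509 = 8.1581.
x̄₁ − x̄₂ = 55.9 − 80.0 = -24.1000.
CI: -24.1000 ± 8.1581 = (-32.26, -15.94).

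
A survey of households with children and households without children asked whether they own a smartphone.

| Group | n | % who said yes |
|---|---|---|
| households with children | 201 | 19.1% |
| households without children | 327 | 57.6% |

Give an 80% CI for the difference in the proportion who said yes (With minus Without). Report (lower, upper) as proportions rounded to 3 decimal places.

(-0.435, -0.335)

The two standard errors are √(0.1910×0.8090/201) = 0.02773 and √(0.5760×0.4240/327) = 0.02733.
Because the samples are independent, SE_diff = √(0.02773² + 0.02733²) = 0.03893.
Using z* = 1.282 for 80%, ME = 1.282 × 0.03893 = 0.04991.
p̂₁ − p̂₂ = -0.3850; interval -0.3850 ± 0.04991 gives (-0.435, -0.335).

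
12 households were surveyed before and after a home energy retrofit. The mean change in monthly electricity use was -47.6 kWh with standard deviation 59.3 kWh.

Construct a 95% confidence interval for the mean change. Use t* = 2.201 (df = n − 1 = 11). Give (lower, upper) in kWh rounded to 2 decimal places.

This is a matched-pairs design, so SE = s_d/√n = 59.3/√12 = 17.1184.
Margin = 2.201 × 17.1184 = 37.6776; the interval is -47.6 ± 37.6776 = (-85.28, -9.92).

(-85.28, -9.92)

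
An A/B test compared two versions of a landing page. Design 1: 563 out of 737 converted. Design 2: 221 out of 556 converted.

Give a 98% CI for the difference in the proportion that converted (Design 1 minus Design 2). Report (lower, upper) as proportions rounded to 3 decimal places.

First, p̂₁ = 563/737 = 0.7639; p̂₂ = 221/556 = 0.3975.
The two standard errors are √(0.7639×0.2361/737) = 0.01564 and √(0.3975×0.6025/556) = 0.02075.
Because the samples are independent, SE_diff = √(0.01564² + 0.02075²) = 0.02598.
Using z* = 2.326 for 98%, ME = 2.326 × 0.02598 = 0.06043.
p̂₁ − p̂₂ = 0.3664; interval 0.3664 ± 0.06043 gives (0.306, 0.427).

(0.306, 0.427)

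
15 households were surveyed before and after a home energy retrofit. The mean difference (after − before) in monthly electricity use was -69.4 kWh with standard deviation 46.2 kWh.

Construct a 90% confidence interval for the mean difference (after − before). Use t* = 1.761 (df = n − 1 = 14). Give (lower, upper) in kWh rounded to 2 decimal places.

(-90.41, -48.39)

This is a matched-pairs design, so SE = s_d/√n = 46.2/√15 = 11.9288.
Margin = 1.761 × 11.9288 = 21.0066; the interval is -69.4 ± 21.0066 = (-90.41, -48.39).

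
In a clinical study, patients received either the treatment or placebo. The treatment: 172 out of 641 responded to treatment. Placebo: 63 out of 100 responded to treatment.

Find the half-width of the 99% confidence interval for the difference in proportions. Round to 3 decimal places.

0.132

Sample proportions: 172/641 = 0.2683, 63/100 = 0.6300.
Each SE is √(p̂(1−p̂)/n): √(0.2683·0.7317/641) = 0.01750 and √(0.6300·0.3700/100) = 0.04828.
SE(p̂₁ − p̂₂) = √(SE₁² + SE₂²) = √(0.00030625 + 0.0023309584) = 0.05135, since the two samples are independent.
At 99% confidence z* = 2.576; margin = 2.576 × 0.05135 = 0.13228.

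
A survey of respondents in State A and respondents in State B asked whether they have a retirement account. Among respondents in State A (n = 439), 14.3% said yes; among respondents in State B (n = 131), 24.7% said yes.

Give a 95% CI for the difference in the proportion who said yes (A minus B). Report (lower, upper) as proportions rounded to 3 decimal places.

Each SE is √(p̂(1−p̂)/n): √(0.1430·0.8570/439) = 0.01671 and √(0.2470·0.7530/131) = 0.03768.
SE(p̂₁ − p̂₂) = √(SE₁² + SE₂²) = √(0.0002792241 + 0.0014197824) = 0.04122, since the two samples are independent.
At 95% confidence z* = 1.960; margin = 1.960 × 0.04122 = 0.08079.
The difference is 0.1430 − 0.2470 = -0.1040, so the interval is -0.1040 ± 0.08079 = (-0.185, -0.023).

(-0.185, -0.023)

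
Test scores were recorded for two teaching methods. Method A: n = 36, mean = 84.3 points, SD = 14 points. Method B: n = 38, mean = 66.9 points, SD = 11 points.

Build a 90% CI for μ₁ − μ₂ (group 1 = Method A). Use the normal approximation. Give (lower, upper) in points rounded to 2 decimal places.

(12.57, 22.23)

Standard errors of each mean: 14/√36 = 2.3333 and 11/√38 = 1.7844.
SE(x̄₁ − x̄₂) = √(2.3333² + 1.7844²) = 2.9374 for independent samples with unequal variances.
With z* = 1.645, the margin is 1.645 × 2.9374 = 4.8320.
x̄₁ − x̄₂ = 84.3 − 66.9 = 17.4000; the interval is 17.4000 ± 4.8320 = (12.57, 22.23).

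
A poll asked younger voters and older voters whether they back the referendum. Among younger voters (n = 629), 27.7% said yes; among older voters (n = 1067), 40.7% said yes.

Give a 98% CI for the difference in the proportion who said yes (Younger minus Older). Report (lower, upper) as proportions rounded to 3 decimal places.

The two standard errors are √(0.2770×0.7230/629) = 0.01784 and √(0.4070×0.5930/1067) = 0.01504.
Because the samples are independent, SE_diff = √(0.01784² + 0.01504²) = 0.02333.
Using z* = 2.326 for 98%, ME = 2.326 × 0.02333 = 0.05427.
p̂₁ − p̂₂ = -0.1300; interval -0.1300 ± 0.05427 gives (-0.184, -0.076).

(-0.184, -0.076)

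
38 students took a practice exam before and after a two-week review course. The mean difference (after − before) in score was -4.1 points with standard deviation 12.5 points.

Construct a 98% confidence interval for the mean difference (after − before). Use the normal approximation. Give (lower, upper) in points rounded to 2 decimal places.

This is a matched-pairs design, so SE = s_d/√n = 12.5/√38 = 2.0278.
Margin = 2.326 × 2.0278 = 4.7167; the interval is -4.1 ± 4.7167 = (-8.82, 0.62).

(-8.82, 0.62)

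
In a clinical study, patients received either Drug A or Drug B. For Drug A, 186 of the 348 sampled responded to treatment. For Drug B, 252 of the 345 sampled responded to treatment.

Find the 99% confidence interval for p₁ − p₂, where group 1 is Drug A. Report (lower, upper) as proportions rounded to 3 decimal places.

(-0.288, -0.104)

First, p̂₁ = 186/348 = 0.5345; p̂₂ = 252/345 = 0.7304.
The two standard errors are √(0.5345×0.4655/348) = 0.02674 and √(0.7304×0.2696/345) = 0.02389.
Because the samples are independent, SE_diff = √(0.02674² + 0.02389²) = 0.03586.
Using z* = 2.576 for 99%, ME = 2.576 × 0.03586 = 0.09238.
p̂₁ − p̂₂ = -0.1959; interval -0.1959 ± 0.09238 gives (-0.288, -0.104).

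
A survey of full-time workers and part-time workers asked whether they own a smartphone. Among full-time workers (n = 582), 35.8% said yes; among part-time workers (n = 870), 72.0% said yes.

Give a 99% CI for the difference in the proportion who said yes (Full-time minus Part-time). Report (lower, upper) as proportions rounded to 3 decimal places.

SE₁ = √(p̂₁(1−p̂₁)/n₁) = √(0.3580·0.6420/582) = 0.01987; SE₂ = √(0.7200·0.2800/870) = 0.01522.
Independent samples: SE of the difference = √(SE₁² + SE₂²) = √(0.0003948169 + 0.0002316484) = 0.02503.
z* for 99% confidence is 2.576, so the margin of error is 2.576 × 0.02503 = 0.06448.
Point estimate p̂₁ − p̂₂ = 0.3580 − 0.7200 = -0.3620.
-0.3620 ± 0.06448 → (-0.426, -0.298).

(-0.426, -0.298)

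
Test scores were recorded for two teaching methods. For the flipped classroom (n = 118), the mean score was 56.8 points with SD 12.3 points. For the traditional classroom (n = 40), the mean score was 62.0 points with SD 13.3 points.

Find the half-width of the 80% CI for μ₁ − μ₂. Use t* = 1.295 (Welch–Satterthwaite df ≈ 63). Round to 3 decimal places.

3.093

Per-group SEs: s₁/√n₁ = 12.3/√118 = 1.1323, s₂/√n₂ = 13.3/√40 = 2.1029.
Unpooled SE of the difference: √(1.28210329 + 4.42218841) = 2.3884.
Margin of error = t* · SE = 1.295 × 2.3884 = 3.0930.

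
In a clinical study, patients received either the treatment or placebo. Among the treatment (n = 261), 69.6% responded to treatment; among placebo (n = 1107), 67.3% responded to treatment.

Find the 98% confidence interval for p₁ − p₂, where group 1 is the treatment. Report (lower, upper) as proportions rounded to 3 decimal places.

Each SE is √(p̂(1−p̂)/n): √(0.6960·0.3040/261) = 0.02847 and √(0.6730·0.3270/1107) = 0.01410.
SE(p̂₁ − p̂₂) = √(SE₁² + SE₂²) = √(0.0008105409 + 0.00019881) = 0.03177, since the two samples are independent.
At 98% confidence z* = 2.326; margin = 2.326 × 0.03177 = 0.07390.
The difference is 0.6960 − 0.6730 = 0.0230, so the interval is 0.0230 ± 0.07390 = (-0.051, 0.097).

(-0.051, 0.097)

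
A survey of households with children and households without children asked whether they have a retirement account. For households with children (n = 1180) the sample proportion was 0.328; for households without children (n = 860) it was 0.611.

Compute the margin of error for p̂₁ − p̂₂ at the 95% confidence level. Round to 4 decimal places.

The two standard errors are √(0.3280×0.6720/1180) = 0.01367 and √(0.6110×0.3890/860) = 0.01662.
Because the samples are independent, SE_diff = √(0.01367² + 0.01662²) = 0.02152.
Using z* = 1.960 for 95%, ME = 1.960 × 0.02152 = 0.04218.

0.0422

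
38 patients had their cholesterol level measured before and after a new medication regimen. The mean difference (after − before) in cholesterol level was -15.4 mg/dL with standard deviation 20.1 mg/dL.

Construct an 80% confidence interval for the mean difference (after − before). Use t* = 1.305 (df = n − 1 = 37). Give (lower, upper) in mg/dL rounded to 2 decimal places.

Paired design: SE = s_d/√n = 20.1/√38 = 3.2607.
t* = 1.305; margin of error = 1.305 × 3.2607 = 4.2552.
-15.4 ± 4.2552 → (-19.66, -11.14).

(-19.66, -11.14)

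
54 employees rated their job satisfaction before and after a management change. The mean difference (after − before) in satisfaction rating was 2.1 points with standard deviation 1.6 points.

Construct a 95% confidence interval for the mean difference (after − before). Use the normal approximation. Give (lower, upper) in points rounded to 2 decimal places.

(1.67, 2.53)

This is a matched-pairs design, so SE = s_d/√n = 1.6/√54 = 0.2177.
Margin = 1.960 × 0.2177 = 0.4267; the interval is 2.1 ± 0.4267 = (1.67, 2.53).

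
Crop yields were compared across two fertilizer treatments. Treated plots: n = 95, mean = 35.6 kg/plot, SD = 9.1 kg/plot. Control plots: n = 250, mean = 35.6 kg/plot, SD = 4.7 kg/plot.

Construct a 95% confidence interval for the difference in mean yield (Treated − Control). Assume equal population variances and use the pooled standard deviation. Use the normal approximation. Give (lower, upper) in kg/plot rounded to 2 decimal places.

(-1.47, 1.47)

s_p = √[((n₁−1)s₁² + (n₂−1)s₂²)/(n₁+n₂−2)] = √[(94·9.1² + 249·4.7²)/343] = 6.2234.
SE = 6.2234·√(1/95 + 1/250) = 0.7501.
With z* = 1.960, margin = 1.960 × 0.7501 = 1.4702.
x̄₁ − x̄₂ = 35.6 − 35.6 = 0.0000; interval 0.0000 ± 1.4702 = (-1.47, 1.47).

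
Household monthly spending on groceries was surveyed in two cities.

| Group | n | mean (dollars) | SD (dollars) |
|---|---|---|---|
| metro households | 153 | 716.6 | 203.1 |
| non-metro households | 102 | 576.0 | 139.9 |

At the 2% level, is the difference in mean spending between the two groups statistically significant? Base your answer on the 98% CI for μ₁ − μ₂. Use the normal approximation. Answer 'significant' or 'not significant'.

significant

Per-group SEs: s₁/√n₁ = 203.1/√153 = 16.4197, s₂/√n₂ = 139.9/√102 = 13.8522.
Unpooled SE of the difference: √(269.60654809 + 191.88344484) = 21.4823.
Margin of error = z* · SE = 2.326 × 21.4823 = 49.9678.
x̄₁ − x̄₂ = 716.6 − 576.0 = 140.6000.
CI: 140.6000 ± 49.9678 = (90.6322, 190.5678).
The interval (90.6322, 190.5678) does not contain 0, so the difference is significant.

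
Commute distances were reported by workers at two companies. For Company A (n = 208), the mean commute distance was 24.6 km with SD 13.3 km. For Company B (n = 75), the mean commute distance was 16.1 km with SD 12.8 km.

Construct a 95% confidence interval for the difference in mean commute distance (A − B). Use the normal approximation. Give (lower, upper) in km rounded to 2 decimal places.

(5.09, 11.91)

Per-group SEs: s₁/√n₁ = 13.3/√208 = 0.9222, s₂/√n₂ = 12.8/√75 = 1.4780.
Unpooled SE of the difference: √(0.85045284 + 2.184484) = 1.7421.
Margin of error = z* · SE = 1.960 × 1.7421 = 3.4145.
x̄₁ − x̄₂ = 24.6 − 16.1 = 8.5000.
CI: 8.5000 ± 3.4145 = (5.09, 11.91).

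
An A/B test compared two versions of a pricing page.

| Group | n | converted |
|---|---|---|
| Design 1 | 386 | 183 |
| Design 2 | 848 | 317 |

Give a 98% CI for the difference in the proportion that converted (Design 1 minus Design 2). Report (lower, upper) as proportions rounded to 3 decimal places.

(0.030, 0.171)

First, p̂₁ = 183/386 = 0.4741; p̂₂ = 317/848 = 0.3738.
The two standard errors are √(0.4741×0.5259/386) = 0.02542 and √(0.3738×0.6262/848) = 0.01661.
Because the samples are independent, SE_diff = √(0.02542² + 0.01661²) = 0.03037.
Using z* = 2.326 for 98%, ME = 2.326 × 0.03037 = 0.07064.
p̂₁ − p̂₂ = 0.1003; interval 0.1003 ± 0.07064 gives (0.030, 0.171).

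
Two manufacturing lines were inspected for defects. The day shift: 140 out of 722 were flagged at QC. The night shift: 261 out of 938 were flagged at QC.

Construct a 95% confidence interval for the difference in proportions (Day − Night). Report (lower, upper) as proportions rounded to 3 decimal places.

(-0.125, -0.044)

First, p̂₁ = 140/722 = 0.1939; p̂₂ = 261/938 = 0.2783.
The two standard errors are √(0.1939×0.8061/722) = 0.01471 and √(0.2783×0.7217/938) = 0.01463.
Because the samples are independent, SE_diff = √(0.01471² + 0.01463²) = 0.02075.
Using z* = 1.960 for 95%, ME = 1.960 × 0.02075 = 0.04067.
p̂₁ − p̂₂ = -0.0844; interval -0.0844 ± 0.04067 gives (-0.125, -0.044).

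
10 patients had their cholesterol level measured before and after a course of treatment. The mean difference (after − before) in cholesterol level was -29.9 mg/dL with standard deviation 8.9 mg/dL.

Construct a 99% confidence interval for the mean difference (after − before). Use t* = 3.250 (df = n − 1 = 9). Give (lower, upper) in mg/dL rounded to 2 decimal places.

(-39.05, -20.75)

Paired design: SE = s_d/√n = 8.9/√10 = 2.8144.
t* = 3.250; margin of error = 3.250 × 2.8144 = 9.1468.
-29.9 ± 9.1468 → (-39.05, -20.75).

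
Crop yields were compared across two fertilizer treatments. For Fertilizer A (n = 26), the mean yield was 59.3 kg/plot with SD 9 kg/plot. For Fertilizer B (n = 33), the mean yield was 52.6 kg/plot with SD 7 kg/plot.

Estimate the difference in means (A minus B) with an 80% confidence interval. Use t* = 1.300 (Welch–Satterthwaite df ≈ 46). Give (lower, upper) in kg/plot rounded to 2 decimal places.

(3.91, 9.49)

Standard errors of each mean: 9/√26 = 1.7650 and 7/√33 = 1.2185.
SE(x̄₁ − x̄₂) = √(1.7650² + 1.2185²) = 2.1448 for independent samples with unequal variances.
With t* = 1.300, the margin is 1.300 × 2.1448 = 2.7882.
x̄₁ − x̄₂ = 59.3 − 52.6 = 6.7000; the interval is 6.7000 ± 2.7882 = (3.91, 9.49).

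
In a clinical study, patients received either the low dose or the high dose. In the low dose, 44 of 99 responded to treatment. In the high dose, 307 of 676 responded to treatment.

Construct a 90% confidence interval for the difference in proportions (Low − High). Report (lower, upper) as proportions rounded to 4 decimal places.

(-0.0977, 0.0783)

p̂₁ = 44/99 = 0.4444 and p̂₂ = 307/676 = 0.4541.
SE₁ = √(p̂₁(1−p̂₁)/n₁) = √(0.4444·0.5556/99) = 0.04994; SE₂ = √(0.4541·0.5459/676) = 0.01915.
Independent samples: SE of the difference = √(SE₁² + SE₂²) = √(0.0024940036 + 0.0003667225) = 0.05349.
z* for 90% confidence is 1.645, so the margin of error is 1.645 × 0.05349 = 0.08799.
Point estimate p̂₁ − p̂₂ = 0.4444 − 0.4541 = -0.0097.
-0.0097 ± 0.08799 → (-0.0977, 0.0783).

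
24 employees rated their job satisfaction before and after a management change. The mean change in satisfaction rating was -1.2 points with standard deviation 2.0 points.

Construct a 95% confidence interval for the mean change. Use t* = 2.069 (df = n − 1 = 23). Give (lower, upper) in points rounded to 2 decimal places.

Paired design: SE = s_d/√n = 2.0/√24 = 0.4082.
t* = 2.069; margin of error = 2.069 × 0.4082 = 0.8446.
-1.2 ± 0.8446 → (-2.04, -0.36).

(-2.04, -0.36)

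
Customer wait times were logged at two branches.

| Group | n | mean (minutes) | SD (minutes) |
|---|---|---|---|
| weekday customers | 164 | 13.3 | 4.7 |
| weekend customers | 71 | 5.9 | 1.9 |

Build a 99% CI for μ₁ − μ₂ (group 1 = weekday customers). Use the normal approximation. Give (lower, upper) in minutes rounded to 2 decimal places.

(6.29, 8.51)

Standard errors of each mean: 4.7/√164 = 0.3670 and 1.9/√71 = 0.2255.
SE(x̄₁ − x̄₂) = √(0.3670² + 0.2255²) = 0.4307 for independent samples with unequal variances.
With z* = 2.576, the margin is 2.576 × 0.4307 = 1.1095.
x̄₁ − x̄₂ = 13.3 − 5.9 = 7.4000; the interval is 7.4000 ± 1.1095 = (6.29, 8.51).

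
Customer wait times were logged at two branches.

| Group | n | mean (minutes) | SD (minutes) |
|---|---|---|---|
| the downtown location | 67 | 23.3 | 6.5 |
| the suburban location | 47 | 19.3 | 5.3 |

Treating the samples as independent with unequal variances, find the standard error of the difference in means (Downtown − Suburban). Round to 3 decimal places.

SE₁ = s₁/√n₁ = 6.5/√67 = 0.7941; SE₂ = 5.3/√47 = 0.7731.
Independent samples, unequal variances: SE_diff = √(SE₁² + SE₂²) = √(0.63059481 + 0.59768361) = 1.1083.

1.108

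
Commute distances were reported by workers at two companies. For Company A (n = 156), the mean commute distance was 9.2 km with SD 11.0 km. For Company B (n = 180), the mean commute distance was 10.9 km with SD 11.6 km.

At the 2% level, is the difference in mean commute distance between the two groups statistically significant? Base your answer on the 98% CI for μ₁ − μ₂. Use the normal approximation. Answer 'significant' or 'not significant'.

not significant

SE₁ = s₁/√n₁ = 11.0/√156 = 0.8807; SE₂ = 11.6/√180 = 0.8646.
Independent samples, unequal variances: SE_diff = √(SE₁² + SE₂²) = √(0.77563249 + 0.74753316) = 1.2342.
z* = 2.326, so margin of error = 2.326 × 1.2342 = 2.8707.
Difference in means = 9.2 − 10.9 = -1.7000.
-1.7000 ± 2.8707 → (-4.5707, 1.1707).
The interval (-4.5707, 1.1707) contains 0, so the difference is not significant.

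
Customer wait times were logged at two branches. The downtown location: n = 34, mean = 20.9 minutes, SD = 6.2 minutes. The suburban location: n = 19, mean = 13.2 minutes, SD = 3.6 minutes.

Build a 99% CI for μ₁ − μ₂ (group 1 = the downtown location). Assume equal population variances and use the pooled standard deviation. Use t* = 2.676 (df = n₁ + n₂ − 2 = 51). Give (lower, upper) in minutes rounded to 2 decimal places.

s_p = √[((n₁−1)s₁² + (n₂−1)s₂²)/(n₁+n₂−2)] = √[(33·6.2² + 18·3.6²)/51] = 5.4265.
SE = 5.4265·√(1/34 + 1/19) = 1.5543.
With t* = 2.676, margin = 2.676 × 1.5543 = 4.1593.
x̄₁ − x̄₂ = 20.9 − 13.2 = 7.7000; interval 7.7000 ± 4.1593 = (3.54, 11.86).

(3.54, 11.86)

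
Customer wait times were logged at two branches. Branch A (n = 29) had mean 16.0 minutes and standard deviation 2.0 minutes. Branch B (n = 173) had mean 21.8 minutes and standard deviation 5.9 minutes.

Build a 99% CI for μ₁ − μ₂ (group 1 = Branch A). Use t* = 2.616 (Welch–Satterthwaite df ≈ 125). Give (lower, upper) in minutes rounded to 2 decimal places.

SE₁ = s₁/√n₁ = 2.0/√29 = 0.3714; SE₂ = 5.9/√173 = 0.4486.
Independent samples, unequal variances: SE_diff = √(SE₁² + SE₂²) = √(0.13793796 + 0.20124196) = 0.5824.
t* = 2.616, so margin of error = 2.616 × 0.5824 = 1.5236.
Difference in means = 16.0 − 21.8 = -5.8000.
-5.8000 ± 1.5236 → (-7.32, -4.28).

(-7.32, -4.28)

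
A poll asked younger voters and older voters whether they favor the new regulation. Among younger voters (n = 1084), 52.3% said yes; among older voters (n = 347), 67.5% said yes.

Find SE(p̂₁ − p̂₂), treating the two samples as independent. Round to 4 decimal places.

0.0294

The two standard errors are √(0.5230×0.4770/1084) = 0.01517 and √(0.6750×0.3250/347) = 0.02514.
Because the samples are independent, SE_diff = √(0.01517² + 0.02514²) = 0.02936.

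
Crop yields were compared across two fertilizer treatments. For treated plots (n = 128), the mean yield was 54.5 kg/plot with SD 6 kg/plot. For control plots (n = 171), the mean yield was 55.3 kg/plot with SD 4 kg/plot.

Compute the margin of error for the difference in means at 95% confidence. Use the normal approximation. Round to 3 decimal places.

Per-group SEs: s₁/√n₁ = 6/√128 = 0.5303, s₂/√n₂ = 4/√171 = 0.3059.
Unpooled SE of the difference: √(0.28121809 + 0.09357481) = 0.6122.
Margin of error = z* · SE = 1.960 × 0.6122 = 1.1999.

1.200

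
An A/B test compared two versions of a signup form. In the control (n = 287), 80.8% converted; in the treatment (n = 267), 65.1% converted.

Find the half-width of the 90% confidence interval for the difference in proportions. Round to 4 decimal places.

0.0614

SE₁ = √(p̂₁(1−p̂₁)/n₁) = √(0.8080·0.1920/287) = 0.02325; SE₂ = √(0.6510·0.3490/267) = 0.02917.
Independent samples: SE of the difference = √(SE₁² + SE₂²) = √(0.0005405625 + 0.0008508889) = 0.03730.
z* for 90% confidence is 1.645, so the margin of error is 1.645 × 0.03730 = 0.06136.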